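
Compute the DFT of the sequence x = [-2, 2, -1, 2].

X[k] = Σ(n=0 to 3) x[n] · ω_4^(nk)
where ω_4 = e^(-2πi/4)

Computing each X[k]:
X[0] = 1
X[1] = -1
X[2] = -7
X[3] = -1

X = [1, -1, -7, -1]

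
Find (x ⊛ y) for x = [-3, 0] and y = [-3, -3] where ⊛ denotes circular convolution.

(x ⊛ y)[n] = Σ(m=0 to 1) x[m] · y[(n-m) mod 2]

Computing each output sample:
(x ⊛ y)[0] = 9
(x ⊛ y)[1] = 9

x ⊛ y = [9, 9]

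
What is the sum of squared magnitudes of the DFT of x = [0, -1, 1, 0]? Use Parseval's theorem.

Parseval: Σ|x[n]|² = (1/N)Σ|X[k]|², so Σ|X[k]|² = N·Σ|x[n]|² = 4·2.0000

Σ|X[k]|² = N·Σ|x[n]|² = 4·2.0000 = 8.0000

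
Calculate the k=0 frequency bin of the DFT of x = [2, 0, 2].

X[0] = Σ(n=0 to 2) x[n] · ω_3^0 = Σ x[n]
= (2) + (0) + (2)

X[0] = 4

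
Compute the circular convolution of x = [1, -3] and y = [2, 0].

(x ⊛ y)[n] = Σ(m=0 to 1) x[m] · y[(n-m) mod 2]

Computing each output sample:
(x ⊛ y)[0] = 2
(x ⊛ y)[1] = -6

x ⊛ y = [2, -6]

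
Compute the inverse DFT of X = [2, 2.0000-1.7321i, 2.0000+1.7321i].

x[n] = (1/3) Σ(k=0 to 2) X[k] · e^(2πikn/3)

Computing each x[n]:
x[0] = 2
x[1] = 1
x[2] = -1

x = [2, 1, -1]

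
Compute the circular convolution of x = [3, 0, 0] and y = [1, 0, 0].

(x ⊛ y)[n] = Σ(m=0 to 2) x[m] · y[(n-m) mod 3]

Computing each output sample:
(x ⊛ y)[0] = 3
(x ⊛ y)[1] = 0
(x ⊛ y)[2] = 0

x ⊛ y = [3, 0, 0]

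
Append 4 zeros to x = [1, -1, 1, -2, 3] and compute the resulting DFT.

Original 5-point DFT: [2, 2.4271+2.0409i, -0.9271+5.2043i, -0.9271-5.2043i, 2.4271-2.0409i]
Zero-padded 9-point DFT provides frequency interpolation.

DFT_9([x, 0, ...]) = [2, -1.4115+0.3640i, 3.1848+0.8391i, -2.5000-0.8660i, 4.2267+5.6713i, 4.2267-5.6713i, -2.5000+0.8660i, 3.1848-0.8391i, -1.4115-0.3640i]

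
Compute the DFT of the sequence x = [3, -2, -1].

X[k] = Σ(n=0 to 2) x[n] · ω_3^(nk)
where ω_3 = e^(-2πi/3)

Computing each X[k]:
X[0] = 0
X[1] = 4.5000+0.8660i
X[2] = 4.5000-0.8660i

X = [0, 4.5000+0.8660i, 4.5000-0.8660i]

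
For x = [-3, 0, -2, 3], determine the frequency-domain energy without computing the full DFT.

Parseval: Σ|x[n]|² = (1/N)Σ|X[k]|², so Σ|X[k]|² = N·Σ|x[n]|² = 4·22.0000

Σ|X[k]|² = N·Σ|x[n]|² = 4·22.0000 = 88.0000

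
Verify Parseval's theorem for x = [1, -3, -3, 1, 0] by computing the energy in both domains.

Time domain:
Σ|x[n]|² = |1|² + |-3|² + |-3|² + |1|² + |0|² = 20.0000

Frequency domain:
(1/5)Σ|X[k]|² = (1/5)(|-4|² + |1.6910+5.2043i|² + |2.8090-2.0409i|² + |2.8090+2.0409i|² + |1.6910-5.2043i|²) = (1/5)·100.0000 = 20.0000

Both sides agree, confirming Parseval's theorem.

Σ|x[n]|² = (1/N)Σ|X[k]|² = 20.0000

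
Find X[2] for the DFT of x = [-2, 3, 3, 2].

X[2] = Σ(n=0 to 3) x[n] · ω_4^(2n) where ω_4 = e^(-2πi/4)
= (-2)·ω_4^0 + (3)·ω_4^2 + (3)·ω_4^4 + (2)·ω_4^6

X[2] = -4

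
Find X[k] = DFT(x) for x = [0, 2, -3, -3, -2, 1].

X[k] = Σ(n=0 to 5) x[n] · ω_6^(nk)
where ω_6 = e^(-2πi/6)

Computing each X[k]:
X[0] = -5
X[1] = 7
X[2] = -2.0000-1.7321i
X[3] = -5
X[4] = -2.0000+1.7321i
X[5] = 7

X = [-5, 7, -2.0000-1.7321i, -5, -2.0000+1.7321i, 7]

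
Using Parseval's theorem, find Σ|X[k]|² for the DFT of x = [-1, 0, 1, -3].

Parseval: Σ|x[n]|² = (1/N)Σ|X[k]|², so Σ|X[k]|² = N·Σ|x[n]|² = 4·11.0000

Σ|X[k]|² = N·Σ|x[n]|² = 4·11.0000 = 44.0000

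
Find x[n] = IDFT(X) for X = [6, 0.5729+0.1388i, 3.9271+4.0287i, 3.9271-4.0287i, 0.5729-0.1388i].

x[n] = (1/5) Σ(k=0 to 4) X[k] · e^(2πikn/5)

Computing each x[n]:
x[0] = 3
x[1] = -1
x[2] = 3
x[3] = 0
x[4] = 1

x = [3, -1, 3, 0, 1]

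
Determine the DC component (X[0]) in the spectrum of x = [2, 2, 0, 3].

X[0] = Σ(n=0 to 3) x[n] · ω_4^0 = Σ x[n]
= (2) + (2) + (0) + (3)

X[0] = 7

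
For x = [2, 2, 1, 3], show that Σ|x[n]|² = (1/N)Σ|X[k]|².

Time domain:
Σ|x[n]|² = |2|² + |2|² + |1|² + |3|² = 18.0000

Frequency domain:
(1/4)Σ|X[k]|² = (1/4)(|8|² + |1+1i|² + |-2|² + |1-1i|²) = (1/4)·72.0000 = 18.0000

Both sides agree, confirming Parseval's theorem.

Σ|x[n]|² = (1/N)Σ|X[k]|² = 18.0000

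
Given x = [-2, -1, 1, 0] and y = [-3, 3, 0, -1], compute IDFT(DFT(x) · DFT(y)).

(x ⊛ y)[n] = Σ(m=0 to 3) x[m] · y[(n-m) mod 4]

Computing each output sample:
(x ⊛ y)[0] = 7
(x ⊛ y)[1] = -4
(x ⊛ y)[2] = -6
(x ⊛ y)[3] = 5

x ⊛ y = [7, -4, -6, 5]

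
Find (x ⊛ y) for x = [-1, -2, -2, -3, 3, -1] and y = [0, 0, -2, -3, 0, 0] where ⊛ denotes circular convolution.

(x ⊛ y)[n] = Σ(m=0 to 5) x[m] · y[(n-m) mod 6]

Computing each output sample:
(x ⊛ y)[0] = 3
(x ⊛ y)[1] = -7
(x ⊛ y)[2] = 5
(x ⊛ y)[3] = 7
(x ⊛ y)[4] = 10
(x ⊛ y)[5] = 12

x ⊛ y = [3, -7, 5, 7, 10, 12]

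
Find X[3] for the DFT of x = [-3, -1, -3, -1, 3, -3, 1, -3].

X[3] = Σ(n=0 to 7) x[n] · ω_8^(3n) where ω_8 = e^(-2πi/8)
= (-3)·ω_8^0 + (-1)·ω_8^3 + (-3)·ω_8^6 + (-1)·ω_8^9 + (3)·ω_8^12 + (-3)·ω_8^15 + (1)·ω_8^18 + (-3)·ω_8^21

X[3] = -6.0000-6.8284i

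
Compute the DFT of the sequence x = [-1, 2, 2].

X[k] = Σ(n=0 to 2) x[n] · ω_3^(nk)
where ω_3 = e^(-2πi/3)

Computing each X[k]:
X[0] = 3
X[1] = -3
X[2] = -3

X = [3, -3, -3]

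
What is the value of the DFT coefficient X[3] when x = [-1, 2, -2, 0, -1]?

X[3] = Σ(n=0 to 4) x[n] · ω_5^(3n) where ω_5 = e^(-2πi/5)
= (-1)·ω_5^0 + (2)·ω_5^3 + (-2)·ω_5^6 + (0)·ω_5^9 + (-1)·ω_5^12

X[3] = -2.4271+3.6655i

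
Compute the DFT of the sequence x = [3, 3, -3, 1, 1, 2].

X[k] = Σ(n=0 to 5) x[n] · ω_6^(nk)
where ω_6 = e^(-2πi/6)

Computing each X[k]:
X[0] = 7
X[1] = 5.5000+2.5981i
X[2] = 2.5000-4.3301i
X[3] = -5
X[4] = 2.5000+4.3301i
X[5] = 5.5000-2.5981i

X = [7, 5.5000+2.5981i, 2.5000-4.3301i, -5, 2.5000+4.3301i, 5.5000-2.5981i]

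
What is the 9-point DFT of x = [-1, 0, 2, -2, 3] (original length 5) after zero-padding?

Original 5-point DFT: [2, -0.0729+0.5020i, -3.4271+5.5676i, -3.4271-5.5676i, -0.0729-0.5020i]
Zero-padded 9-point DFT provides frequency interpolation.

DFT_9([x, 0, ...]) = [2, -2.4718-1.2636i, 0.4187-0.4877i, -5.5000-0.8660i, 2.0530+5.9720i, 2.0530-5.9720i, -5.5000+0.8660i, 0.4187+0.4877i, -2.4718+1.2636i]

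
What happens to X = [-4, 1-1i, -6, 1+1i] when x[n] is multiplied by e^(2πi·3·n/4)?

Modulation property: DFT(ω_4^(-3n)·x[n]) = X[(k-3) mod 4], so circularly shift X by 3 positions.

X[k-3] = [1-1i, -6, 1+1i, -4]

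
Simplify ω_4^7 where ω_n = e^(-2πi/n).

Since ω_4^4 = 1, powers reduce modulo 4.
7 mod 4 = 3
So ω_4^7 = ω_4^3 = e^(-2πi·3/4)

ω_4^7 = ω_4^3 = 1i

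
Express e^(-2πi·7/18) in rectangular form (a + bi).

ω_18^7 = e^(-2πi·7/18)
= cos(-2π·7/18) + i·sin(-2π·7/18)
= cos(-14π/18) + i·sin(-14π/18)

ω_18^7 = cos(-14π/18) + i·sin(-14π/18) = -0.7660-0.6428i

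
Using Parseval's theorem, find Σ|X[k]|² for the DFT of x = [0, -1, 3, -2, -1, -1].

Parseval: Σ|x[n]|² = (1/N)Σ|X[k]|², so Σ|X[k]|² = N·Σ|x[n]|² = 6·16.0000

Σ|X[k]|² = N·Σ|x[n]|² = 6·16.0000 = 96.0000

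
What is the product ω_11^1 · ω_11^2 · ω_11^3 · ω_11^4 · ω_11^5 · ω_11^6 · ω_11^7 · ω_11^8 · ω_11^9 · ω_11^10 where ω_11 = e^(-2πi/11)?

The primitive 11th roots of unity are ω_11^k for k coprime to 11: k ∈ {1, 2, 3, 4, 5, 6, 7, 8, 9, 10}
Their product equals the constant term of the cyclotomic polynomial Φ_11(x) up to sign.
For n ≥ 3, the product of all primitive nth roots of unity is 1. (For n=1 it is 1; for n=2 it is -1.)

1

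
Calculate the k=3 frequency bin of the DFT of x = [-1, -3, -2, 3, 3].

X[3] = Σ(n=0 to 4) x[n] · ω_5^(3n) where ω_5 = e^(-2πi/5)
= (-1)·ω_5^0 + (-3)·ω_5^3 + (-2)·ω_5^6 + (3)·ω_5^9 + (3)·ω_5^12

X[3] = -0.6910+1.2286i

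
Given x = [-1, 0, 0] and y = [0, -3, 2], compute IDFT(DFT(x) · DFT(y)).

(x ⊛ y)[n] = Σ(m=0 to 2) x[m] · y[(n-m) mod 3]

Computing each output sample:
(x ⊛ y)[0] = 0
(x ⊛ y)[1] = 3
(x ⊛ y)[2] = -2

x ⊛ y = [0, 3, -2]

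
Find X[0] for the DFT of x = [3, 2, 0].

X[0] = Σ(n=0 to 2) x[n] · ω_3^0 = Σ x[n]
= (3) + (2) + (0)

X[0] = 5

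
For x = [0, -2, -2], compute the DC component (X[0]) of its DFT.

X[0] = Σ(n=0 to 2) x[n] · ω_3^0 = Σ x[n]
= (0) + (-2) + (-2)

X[0] = -4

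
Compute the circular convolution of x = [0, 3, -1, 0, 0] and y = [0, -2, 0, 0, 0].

(x ⊛ y)[n] = Σ(m=0 to 4) x[m] · y[(n-m) mod 5]

Computing each output sample:
(x ⊛ y)[0] = 0
(x ⊛ y)[1] = 0
(x ⊛ y)[2] = -6
(x ⊛ y)[3] = 2
(x ⊛ y)[4] = 0

x ⊛ y = [0, 0, -6, 2, 0]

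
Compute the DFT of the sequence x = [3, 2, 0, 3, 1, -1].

X[k] = Σ(n=0 to 5) x[n] · ω_6^(nk)
where ω_6 = e^(-2πi/6)

Computing each X[k]:
X[0] = 8
X[1] = -1.7321i
X[2] = 5.0000-3.4641i
X[3] = 0
X[4] = 5.0000+3.4641i
X[5] = 1.7321i

X = [8, -1.7321i, 5.0000-3.4641i, 0, 5.0000+3.4641i, 1.7321i]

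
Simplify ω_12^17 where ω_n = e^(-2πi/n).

Since ω_12^12 = 1, powers reduce modulo 12.
17 mod 12 = 5
So ω_12^17 = ω_12^5 = e^(-2πi·5/12)

ω_12^17 = ω_12^5 = -0.8660-0.5000i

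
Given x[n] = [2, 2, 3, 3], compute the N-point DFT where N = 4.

X[k] = Σ(n=0 to 3) x[n] · ω_4^(nk)
where ω_4 = e^(-2πi/4)

Computing each X[k]:
X[0] = 10
X[1] = -1+1i
X[2] = 0
X[3] = -1-1i

X = [10, -1+1i, 0, -1-1i]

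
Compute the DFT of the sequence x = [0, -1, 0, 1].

X[k] = Σ(n=0 to 3) x[n] · ω_4^(nk)
where ω_4 = e^(-2πi/4)

Computing each X[k]:
X[0] = 0
X[1] = 2i
X[2] = 0
X[3] = -2i

X = [0, 2i, 0, -2i]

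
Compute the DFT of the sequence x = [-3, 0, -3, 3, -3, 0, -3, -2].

X[k] = Σ(n=0 to 7) x[n] · ω_8^(nk)
where ω_8 = e^(-2πi/8)

Computing each X[k]:
X[0] = -11
X[1] = -3.5355-3.5355i
X[2] = 1i
X[3] = 3.5355-3.5355i
X[4] = -13
X[5] = 3.5355+3.5355i
X[6] = -1i
X[7] = -3.5355+3.5355i

X = [-11, -3.5355-3.5355i, 1i, 3.5355-3.5355i, -13, 3.5355+3.5355i, -1i, -3.5355+3.5355i]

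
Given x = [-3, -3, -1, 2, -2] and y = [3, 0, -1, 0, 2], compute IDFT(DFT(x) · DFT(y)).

(x ⊛ y)[n] = Σ(m=0 to 4) x[m] · y[(n-m) mod 5]

Computing each output sample:
(x ⊛ y)[0] = -17
(x ⊛ y)[1] = -9
(x ⊛ y)[2] = 4
(x ⊛ y)[3] = 5
(x ⊛ y)[4] = -11

x ⊛ y = [-17, -9, 4, 5, -11]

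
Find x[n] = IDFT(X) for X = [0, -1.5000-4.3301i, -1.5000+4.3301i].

x[n] = (1/3) Σ(k=0 to 2) X[k] · e^(2πikn/3)

Computing each x[n]:
x[0] = -1
x[1] = 3
x[2] = -2

x = [-1, 3, -2]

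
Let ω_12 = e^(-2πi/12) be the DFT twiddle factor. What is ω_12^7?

ω_12^7 = e^(-2πi·7/12)
= cos(-2π·7/12) + i·sin(-2π·7/12)
= cos(-14π/12) + i·sin(-14π/12)

ω_12^7 = cos(-14π/12) + i·sin(-14π/12) = -0.8660+0.5000i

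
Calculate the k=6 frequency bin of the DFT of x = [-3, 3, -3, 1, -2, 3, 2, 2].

X[6] = Σ(n=0 to 7) x[n] · ω_8^(6n) where ω_8 = e^(-2πi/8)
= (-3)·ω_8^0 + (3)·ω_8^6 + (-3)·ω_8^12 + (1)·ω_8^18 + (-2)·ω_8^24 + (3)·ω_8^30 + (2)·ω_8^36 + (2)·ω_8^42

X[6] = -4+3i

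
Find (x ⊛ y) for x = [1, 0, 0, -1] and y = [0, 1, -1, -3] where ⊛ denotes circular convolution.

(x ⊛ y)[n] = Σ(m=0 to 3) x[m] · y[(n-m) mod 4]

Computing each output sample:
(x ⊛ y)[0] = -1
(x ⊛ y)[1] = 2
(x ⊛ y)[2] = 2
(x ⊛ y)[3] = -3

x ⊛ y = [-1, 2, 2, -3]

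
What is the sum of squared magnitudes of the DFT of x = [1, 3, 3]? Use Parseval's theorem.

Parseval: Σ|x[n]|² = (1/N)Σ|X[k]|², so Σ|X[k]|² = N·Σ|x[n]|² = 3·19.0000

Σ|X[k]|² = N·Σ|x[n]|² = 3·19.0000 = 57.0000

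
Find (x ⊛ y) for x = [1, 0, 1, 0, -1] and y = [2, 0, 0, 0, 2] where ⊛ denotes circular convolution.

(x ⊛ y)[n] = Σ(m=0 to 4) x[m] · y[(n-m) mod 5]

Computing each output sample:
(x ⊛ y)[0] = 2
(x ⊛ y)[1] = 2
(x ⊛ y)[2] = 2
(x ⊛ y)[3] = -2
(x ⊛ y)[4] = 0

x ⊛ y = [2, 2, 2, -2, 0]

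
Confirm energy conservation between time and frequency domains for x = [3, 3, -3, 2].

Time domain:
Σ|x[n]|² = |3|² + |3|² + |-3|² + |2|² = 31.0000

Frequency domain:
(1/4)Σ|X[k]|² = (1/4)(|5|² + |6-1i|² + |-5|² + |6+1i|²) = (1/4)·124.0000 = 31.0000

Both sides agree, confirming Parseval's theorem.

Σ|x[n]|² = (1/N)Σ|X[k]|² = 31.0000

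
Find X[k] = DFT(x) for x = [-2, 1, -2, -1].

X[k] = Σ(n=0 to 3) x[n] · ω_4^(nk)
where ω_4 = e^(-2πi/4)

Computing each X[k]:
X[0] = -4
X[1] = -2i
X[2] = -4
X[3] = 2i

X = [-4, -2i, -4, 2i]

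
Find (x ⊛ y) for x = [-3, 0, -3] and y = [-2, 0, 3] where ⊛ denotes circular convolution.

(x ⊛ y)[n] = Σ(m=0 to 2) x[m] · y[(n-m) mod 3]

Computing each output sample:
(x ⊛ y)[0] = 6
(x ⊛ y)[1] = -9
(x ⊛ y)[2] = -3

x ⊛ y = [6, -9, -3]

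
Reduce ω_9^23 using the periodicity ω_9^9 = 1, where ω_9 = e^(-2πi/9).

Since ω_9^9 = 1, powers reduce modulo 9.
23 mod 9 = 5
So ω_9^23 = ω_9^5 = e^(-2πi·5/9)

ω_9^23 = ω_9^5 = -0.9397+0.3420i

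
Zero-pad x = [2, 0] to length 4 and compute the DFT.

Original 2-point DFT: [2, 2]
Zero-padded 4-point DFT provides frequency interpolation.

DFT_4([x, 0, ...]) = [2, 2, 2, 2]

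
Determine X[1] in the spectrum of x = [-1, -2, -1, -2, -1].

X[1] = Σ(n=0 to 4) x[n] · ω_5^(1n) where ω_5 = e^(-2πi/5)
= (-1)·ω_5^0 + (-2)·ω_5^1 + (-1)·ω_5^2 + (-2)·ω_5^3 + (-1)·ω_5^4

X[1] = 0.5000+0.3633i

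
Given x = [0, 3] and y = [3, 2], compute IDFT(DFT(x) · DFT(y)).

(x ⊛ y)[n] = Σ(m=0 to 1) x[m] · y[(n-m) mod 2]

Computing each output sample:
(x ⊛ y)[0] = 6
(x ⊛ y)[1] = 9

x ⊛ y = [6, 9]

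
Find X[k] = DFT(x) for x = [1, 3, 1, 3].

X[k] = Σ(n=0 to 3) x[n] · ω_4^(nk)
where ω_4 = e^(-2πi/4)

Computing each X[k]:
X[0] = 8
X[1] = 0
X[2] = -4
X[3] = 0

X = [8, 0, -4, 0]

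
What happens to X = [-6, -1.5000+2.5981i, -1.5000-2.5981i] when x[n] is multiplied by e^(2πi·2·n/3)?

Modulation property: DFT(ω_3^(-2n)·x[n]) = X[(k-2) mod 3], so circularly shift X by 2 positions.

X[k-2] = [-1.5000+2.5981i, -1.5000-2.5981i, -6]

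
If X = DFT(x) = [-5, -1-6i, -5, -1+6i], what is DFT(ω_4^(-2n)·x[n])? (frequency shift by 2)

Modulation property: DFT(ω_4^(-2n)·x[n]) = X[(k-2) mod 4], so circularly shift X by 2 positions.

X[k-2] = [-5, -1+6i, -5, -1-6i]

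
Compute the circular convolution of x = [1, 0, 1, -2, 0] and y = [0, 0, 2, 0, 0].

(x ⊛ y)[n] = Σ(m=0 to 4) x[m] · y[(n-m) mod 5]

Computing each output sample:
(x ⊛ y)[0] = -4
(x ⊛ y)[1] = 0
(x ⊛ y)[2] = 2
(x ⊛ y)[3] = 0
(x ⊛ y)[4] = 2

x ⊛ y = [-4, 0, 2, 0, 2]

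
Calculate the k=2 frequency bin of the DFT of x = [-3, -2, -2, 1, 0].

X[2] = Σ(n=0 to 4) x[n] · ω_5^(2n) where ω_5 = e^(-2πi/5)
= (-3)·ω_5^0 + (-2)·ω_5^2 + (-2)·ω_5^4 + (1)·ω_5^6 + (0)·ω_5^8

X[2] = -1.6910-1.6776i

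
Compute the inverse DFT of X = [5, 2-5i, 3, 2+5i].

x[n] = (1/4) Σ(k=0 to 3) X[k] · e^(2πikn/4)

Computing each x[n]:
x[0] = 3
x[1] = 3
x[2] = 1
x[3] = -2

x = [3, 3, 1, -2]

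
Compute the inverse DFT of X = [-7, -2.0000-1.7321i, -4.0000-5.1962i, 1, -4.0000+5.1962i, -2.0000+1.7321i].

x[n] = (1/6) Σ(k=0 to 5) X[k] · e^(2πikn/6)

Computing each x[n]:
x[0] = -3
x[1] = 1
x[2] = -1
x[3] = -2
x[4] = 1
x[5] = -3

x = [-3, 1, -1, -2, 1, -3]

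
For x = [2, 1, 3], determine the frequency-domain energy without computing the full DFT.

Parseval: Σ|x[n]|² = (1/N)Σ|X[k]|², so Σ|X[k]|² = N·Σ|x[n]|² = 3·14.0000

Σ|X[k]|² = N·Σ|x[n]|² = 3·14.0000 = 42.0000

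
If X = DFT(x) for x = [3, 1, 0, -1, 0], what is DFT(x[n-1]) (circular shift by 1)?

Time shift by 1: X_shifted[k] = ω_5^(1k) · X[k]
Shifted x = [0, 3, 1, 0, -1]

DFT(x[n-1]) = [3, -0.1910-4.3920i, -1.3090-1.4001i, -1.3090+1.4001i, -0.1910+4.3920i]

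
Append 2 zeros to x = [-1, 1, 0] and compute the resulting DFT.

Original 3-point DFT: [0, -1.5000-0.8660i, -1.5000+0.8660i]
Zero-padded 5-point DFT provides frequency interpolation.

DFT_5([x, 0, ...]) = [0, -0.6910-0.9511i, -1.8090-0.5878i, -1.8090+0.5878i, -0.6910+0.9511i]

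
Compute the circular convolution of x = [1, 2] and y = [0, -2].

(x ⊛ y)[n] = Σ(m=0 to 1) x[m] · y[(n-m) mod 2]

Computing each output sample:
(x ⊛ y)[0] = -4
(x ⊛ y)[1] = -2

x ⊛ y = [-4, -2]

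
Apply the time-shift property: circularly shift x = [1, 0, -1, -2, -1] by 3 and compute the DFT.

Time shift by 3: X_shifted[k] = ω_5^(3k) · X[k]
Shifted x = [-1, -2, -1, 1, 0]

DFT(x[n-3]) = [-3, -1.6180+3.0777i, 0.6180-0.7265i, 0.6180+0.7265i, -1.6180-3.0777i]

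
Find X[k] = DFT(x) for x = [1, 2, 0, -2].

X[k] = Σ(n=0 to 3) x[n] · ω_4^(nk)
where ω_4 = e^(-2πi/4)

Computing each X[k]:
X[0] = 1
X[1] = 1-4i
X[2] = 1
X[3] = 1+4i

X = [1, 1-4i, 1, 1+4i]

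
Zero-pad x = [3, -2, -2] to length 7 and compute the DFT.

Original 3-point DFT: [-1, 5, 5]
Zero-padded 7-point DFT provides frequency interpolation.

DFT_7([x, 0, ...]) = [-1, 2.1981+3.5135i, 5.2470+1.0821i, 3.5550-0.6959i, 3.5550+0.6959i, 5.2470-1.0821i, 2.1981-3.5135i]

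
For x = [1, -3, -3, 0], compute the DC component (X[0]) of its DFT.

X[0] = Σ(n=0 to 3) x[n] · ω_4^0 = Σ x[n]
= (1) + (-3) + (-3) + (0)

X[0] = -5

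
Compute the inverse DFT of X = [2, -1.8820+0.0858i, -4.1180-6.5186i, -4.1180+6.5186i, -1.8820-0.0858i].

x[n] = (1/5) Σ(k=0 to 4) X[k] · e^(2πikn/5)

Computing each x[n]:
x[0] = -2
x[1] = 3
x[2] = -2
x[3] = 3
x[4] = 0

x = [-2, 3, -2, 3, 0]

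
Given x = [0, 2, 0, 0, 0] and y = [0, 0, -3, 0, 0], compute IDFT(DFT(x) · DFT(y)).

(x ⊛ y)[n] = Σ(m=0 to 4) x[m] · y[(n-m) mod 5]

Computing each output sample:
(x ⊛ y)[0] = 0
(x ⊛ y)[1] = 0
(x ⊛ y)[2] = 0
(x ⊛ y)[3] = -6
(x ⊛ y)[4] = 0

x ⊛ y = [0, 0, 0, -6, 0]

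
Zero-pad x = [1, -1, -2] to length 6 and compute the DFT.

Original 3-point DFT: [-2, 2.5000-0.8660i, 2.5000+0.8660i]
Zero-padded 6-point DFT provides frequency interpolation.

DFT_6([x, 0, ...]) = [-2, 1.5000+2.5981i, 2.5000-0.8660i, 0, 2.5000+0.8660i, 1.5000-2.5981i]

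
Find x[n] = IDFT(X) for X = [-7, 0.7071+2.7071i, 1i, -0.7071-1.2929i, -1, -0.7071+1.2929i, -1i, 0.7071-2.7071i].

x[n] = (1/8) Σ(k=0 to 7) X[k] · e^(2πikn/8)

Computing each x[n]:
x[0] = -1
x[1] = -1
x[2] = -2
x[3] = -1
x[4] = -1
x[5] = -1
x[6] = 0
x[7] = 0

x = [-1, -1, -2, -1, -1, -1, 0, 0]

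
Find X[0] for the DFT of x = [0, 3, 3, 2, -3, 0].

X[0] = Σ(n=0 to 5) x[n] · ω_6^0 = Σ x[n]
= (0) + (3) + (3) + (2) + (-3) + (0)

X[0] = 5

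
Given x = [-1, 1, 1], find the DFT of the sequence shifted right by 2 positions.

Time shift by 2: X_shifted[k] = ω_3^(2k) · X[k]
Shifted x = [1, 1, -1]

DFT(x[n-2]) = [1, 1.0000-1.7321i, 1.0000+1.7321i]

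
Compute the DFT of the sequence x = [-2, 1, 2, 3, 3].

X[k] = Σ(n=0 to 4) x[n] · ω_5^(nk)
where ω_5 = e^(-2πi/5)

Computing each X[k]:
X[0] = 7
X[1] = -4.8090+2.4899i
X[2] = -3.6910+0.2245i
X[3] = -3.6910-0.2245i
X[4] = -4.8090-2.4899i

X = [7, -4.8090+2.4899i, -3.6910+0.2245i, -3.6910-0.2245i, -4.8090-2.4899i]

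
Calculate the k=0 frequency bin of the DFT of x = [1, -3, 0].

X[0] = Σ(n=0 to 2) x[n] · ω_3^0 = Σ x[n]
= (1) + (-3) + (0)

X[0] = -2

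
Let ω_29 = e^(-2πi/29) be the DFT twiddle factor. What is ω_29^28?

ω_29^28 = e^(-2πi·28/29)
= cos(-2π·28/29) + i·sin(-2π·28/29)
= cos(-56π/29) + i·sin(-56π/29)

ω_29^28 = cos(-56π/29) + i·sin(-56π/29) = 0.9766+0.2150i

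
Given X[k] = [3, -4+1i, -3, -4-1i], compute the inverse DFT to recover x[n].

x[n] = (1/4) Σ(k=0 to 3) X[k] · e^(2πikn/4)

Computing each x[n]:
x[0] = -2
x[1] = 1
x[2] = 2
x[3] = 2

x = [-2, 1, 2, 2]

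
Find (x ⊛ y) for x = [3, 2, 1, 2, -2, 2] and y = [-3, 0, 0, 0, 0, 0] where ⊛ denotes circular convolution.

(x ⊛ y)[n] = Σ(m=0 to 5) x[m] · y[(n-m) mod 6]

Computing each output sample:
(x ⊛ y)[0] = -9
(x ⊛ y)[1] = -6
(x ⊛ y)[2] = -3
(x ⊛ y)[3] = -6
(x ⊛ y)[4] = 6
(x ⊛ y)[5] = -6

x ⊛ y = [-9, -6, -3, -6, 6, -6]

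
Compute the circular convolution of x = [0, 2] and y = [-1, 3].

(x ⊛ y)[n] = Σ(m=0 to 1) x[m] · y[(n-m) mod 2]

Computing each output sample:
(x ⊛ y)[0] = 6
(x ⊛ y)[1] = -2

x ⊛ y = [6, -2]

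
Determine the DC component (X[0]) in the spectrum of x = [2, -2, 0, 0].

X[0] = Σ(n=0 to 3) x[n] · ω_4^0 = Σ x[n]
= (2) + (-2) + (0) + (0)

X[0] = 0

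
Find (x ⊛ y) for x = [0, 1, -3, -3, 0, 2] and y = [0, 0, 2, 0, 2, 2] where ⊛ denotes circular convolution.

(x ⊛ y)[n] = Σ(m=0 to 5) x[m] · y[(n-m) mod 6]

Computing each output sample:
(x ⊛ y)[0] = -4
(x ⊛ y)[1] = -8
(x ⊛ y)[2] = -6
(x ⊛ y)[3] = 6
(x ⊛ y)[4] = -2
(x ⊛ y)[5] = -4

x ⊛ y = [-4, -8, -6, 6, -2, -4]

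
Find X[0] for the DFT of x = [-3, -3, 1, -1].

X[0] = Σ(n=0 to 3) x[n] · ω_4^0 = Σ x[n]
= (-3) + (-3) + (1) + (-1)

X[0] = -6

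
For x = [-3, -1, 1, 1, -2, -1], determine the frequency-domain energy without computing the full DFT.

Parseval: Σ|x[n]|² = (1/N)Σ|X[k]|², so Σ|X[k]|² = N·Σ|x[n]|² = 6·17.0000

Σ|X[k]|² = N·Σ|x[n]|² = 6·17.0000 = 102.0000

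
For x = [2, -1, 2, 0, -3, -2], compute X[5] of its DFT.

X[5] = Σ(n=0 to 5) x[n] · ω_6^(5n) where ω_6 = e^(-2πi/6)
= (2)·ω_6^0 + (-1)·ω_6^5 + (2)·ω_6^10 + (0)·ω_6^15 + (-3)·ω_6^20 + (-2)·ω_6^25

X[5] = 1.0000+5.1962i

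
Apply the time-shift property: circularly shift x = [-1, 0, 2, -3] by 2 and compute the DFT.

Time shift by 2: X_shifted[k] = ω_4^(2k) · X[k]
Shifted x = [2, -3, -1, 0]

DFT(x[n-2]) = [-2, 3+3i, 4, 3-3i]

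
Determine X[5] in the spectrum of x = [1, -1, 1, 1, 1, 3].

X[5] = Σ(n=0 to 5) x[n] · ω_6^(5n) where ω_6 = e^(-2πi/6)
= (1)·ω_6^0 + (-1)·ω_6^5 + (1)·ω_6^10 + (1)·ω_6^15 + (1)·ω_6^20 + (3)·ω_6^25

X[5] = -3.4641i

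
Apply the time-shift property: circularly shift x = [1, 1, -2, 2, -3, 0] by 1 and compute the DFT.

Time shift by 1: X_shifted[k] = ω_6^(1k) · X[k]
Shifted x = [0, 1, 1, -2, 2, -3]

DFT(x[n-1]) = [-1, -0.5000-2.5981i, -2.5000-4.3301i, 7, -2.5000+4.3301i, -0.5000+2.5981i]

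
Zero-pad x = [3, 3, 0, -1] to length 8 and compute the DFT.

Original 4-point DFT: [5, 3-4i, 1, 3+4i]
Zero-padded 8-point DFT provides frequency interpolation.

DFT_8([x, 0, ...]) = [5, 5.8284-1.4142i, 3-4i, 0.1716-1.4142i, 1, 0.1716+1.4142i, 3+4i, 5.8284+1.4142i]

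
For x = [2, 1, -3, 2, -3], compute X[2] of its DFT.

X[2] = Σ(n=0 to 4) x[n] · ω_5^(2n) where ω_5 = e^(-2πi/5)
= (2)·ω_5^0 + (1)·ω_5^2 + (-3)·ω_5^4 + (2)·ω_5^6 + (-3)·ω_5^8

X[2] = 3.3090-7.1064i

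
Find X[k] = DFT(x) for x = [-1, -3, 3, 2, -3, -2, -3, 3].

X[k] = Σ(n=0 to 7) x[n] · ω_8^(nk)
where ω_8 = e^(-2πi/8)

Computing each X[k]:
X[0] = -4
X[1] = 2.0000-4.5858i
X[2] = -4+10i
X[3] = 2.0000+7.4142i
X[4] = -4
X[5] = 2.0000-7.4142i
X[6] = -4-10i
X[7] = 2.0000+4.5858i

X = [-4, 2.0000-4.5858i, -4+10i, 2.0000+7.4142i, -4, 2.0000-7.4142i, -4-10i, 2.0000+4.5858i]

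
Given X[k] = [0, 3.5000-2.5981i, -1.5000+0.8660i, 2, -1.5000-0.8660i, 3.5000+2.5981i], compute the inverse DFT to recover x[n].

x[n] = (1/6) Σ(k=0 to 5) X[k] · e^(2πikn/6)

Computing each x[n]:
x[0] = 1
x[1] = 1
x[2] = 1
x[3] = -2
x[4] = -1
x[5] = 0

x = [1, 1, 1, -2, -1, 0]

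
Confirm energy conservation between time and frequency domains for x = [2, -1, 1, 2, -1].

Time domain:
Σ|x[n]|² = |2|² + |-1|² + |1|² + |2|² + |-1|² = 11.0000

Frequency domain:
(1/5)Σ|X[k]|² = (1/5)(|3|² + |-1.0451+0.5878i|² + |4.5451-0.9511i|² + |4.5451+0.9511i|² + |-1.0451-0.5878i|²) = (1/5)·55.0000 = 11.0000

Both sides agree, confirming Parseval's theorem.

Σ|x[n]|² = (1/N)Σ|X[k]|² = 11.0000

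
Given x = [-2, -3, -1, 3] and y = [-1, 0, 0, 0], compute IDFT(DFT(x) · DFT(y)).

(x ⊛ y)[n] = Σ(m=0 to 3) x[m] · y[(n-m) mod 4]

Computing each output sample:
(x ⊛ y)[0] = 2
(x ⊛ y)[1] = 3
(x ⊛ y)[2] = 1
(x ⊛ y)[3] = -3

x ⊛ y = [2, 3, 1, -3]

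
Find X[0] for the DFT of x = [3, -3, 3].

X[0] = Σ(n=0 to 2) x[n] · ω_3^0 = Σ x[n]
= (3) + (-3) + (3)

X[0] = 3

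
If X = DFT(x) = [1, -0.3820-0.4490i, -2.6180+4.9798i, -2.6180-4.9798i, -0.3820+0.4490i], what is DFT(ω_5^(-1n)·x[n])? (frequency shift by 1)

Modulation property: DFT(ω_5^(-1n)·x[n]) = X[(k-1) mod 5], so circularly shift X by 1 positions.

X[k-1] = [-0.3820+0.4490i, 1, -0.3820-0.4490i, -2.6180+4.9798i, -2.6180-4.9798i]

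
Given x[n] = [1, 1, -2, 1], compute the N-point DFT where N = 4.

X[k] = Σ(n=0 to 3) x[n] · ω_4^(nk)
where ω_4 = e^(-2πi/4)

Computing each X[k]:
X[0] = 1
X[1] = 3
X[2] = -3
X[3] = 3

X = [1, 3, -3, 3]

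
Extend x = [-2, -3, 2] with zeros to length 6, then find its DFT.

Original 3-point DFT: [-3, -1.5000+4.3301i, -1.5000-4.3301i]
Zero-padded 6-point DFT provides frequency interpolation.

DFT_6([x, 0, ...]) = [-3, -4.5000+0.8660i, -1.5000+4.3301i, 3, -1.5000-4.3301i, -4.5000-0.8660i]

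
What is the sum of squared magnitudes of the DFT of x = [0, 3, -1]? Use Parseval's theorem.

Parseval: Σ|x[n]|² = (1/N)Σ|X[k]|², so Σ|X[k]|² = N·Σ|x[n]|² = 3·10.0000

Σ|X[k]|² = N·Σ|x[n]|² = 3·10.0000 = 30.0000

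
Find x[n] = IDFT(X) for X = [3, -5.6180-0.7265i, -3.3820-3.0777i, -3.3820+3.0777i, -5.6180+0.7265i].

x[n] = (1/5) Σ(k=0 to 4) X[k] · e^(2πikn/5)

Computing each x[n]:
x[0] = -3
x[1] = 2
x[2] = 1
x[3] = 3
x[4] = 0

x = [-3, 2, 1, 3, 0]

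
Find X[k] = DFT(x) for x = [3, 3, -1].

X[k] = Σ(n=0 to 2) x[n] · ω_3^(nk)
where ω_3 = e^(-2πi/3)

Computing each X[k]:
X[0] = 5
X[1] = 2.0000-3.4641i
X[2] = 2.0000+3.4641i

X = [5, 2.0000-3.4641i, 2.0000+3.4641i]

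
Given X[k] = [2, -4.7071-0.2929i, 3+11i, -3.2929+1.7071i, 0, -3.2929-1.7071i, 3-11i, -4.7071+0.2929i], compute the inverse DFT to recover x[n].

x[n] = (1/8) Σ(k=0 to 7) X[k] · e^(2πikn/8)

Computing each x[n]:
x[0] = -1
x[1] = -3
x[2] = 0
x[3] = 3
x[4] = 3
x[5] = -2
x[6] = -1
x[7] = 3

x = [-1, -3, 0, 3, 3, -2, -1, 3]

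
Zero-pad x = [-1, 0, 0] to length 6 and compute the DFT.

Original 3-point DFT: [-1, -1, -1]
Zero-padded 6-point DFT provides frequency interpolation.

DFT_6([x, 0, ...]) = [-1, -1, -1, -1, -1, -1]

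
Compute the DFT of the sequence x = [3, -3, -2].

X[k] = Σ(n=0 to 2) x[n] · ω_3^(nk)
where ω_3 = e^(-2πi/3)

Computing each X[k]:
X[0] = -2
X[1] = 5.5000+0.8660i
X[2] = 5.5000-0.8660i

X = [-2, 5.5000+0.8660i, 5.5000-0.8660i]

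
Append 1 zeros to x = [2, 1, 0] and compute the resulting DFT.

Original 3-point DFT: [3, 1.5000-0.8660i, 1.5000+0.8660i]
Zero-padded 4-point DFT provides frequency interpolation.

DFT_4([x, 0, ...]) = [3, 2-1i, 1, 2+1i]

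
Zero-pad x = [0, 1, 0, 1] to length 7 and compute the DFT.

Original 4-point DFT: [2, 0, -2, 0]
Zero-padded 7-point DFT provides frequency interpolation.

DFT_7([x, 0, ...]) = [2, -0.2775-1.2157i, 0.4010-0.1931i, -1.1235-1.4088i, -1.1235+1.4088i, 0.4010+0.1931i, -0.2775+1.2157i]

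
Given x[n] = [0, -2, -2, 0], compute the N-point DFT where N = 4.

X[k] = Σ(n=0 to 3) x[n] · ω_4^(nk)
where ω_4 = e^(-2πi/4)

Computing each X[k]:
X[0] = -4
X[1] = 2+2i
X[2] = 0
X[3] = 2-2i

X = [-4, 2+2i, 0, 2-2i]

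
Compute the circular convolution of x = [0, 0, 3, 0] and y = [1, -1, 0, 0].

(x ⊛ y)[n] = Σ(m=0 to 3) x[m] · y[(n-m) mod 4]

Computing each output sample:
(x ⊛ y)[0] = 0
(x ⊛ y)[1] = 0
(x ⊛ y)[2] = 3
(x ⊛ y)[3] = -3

x ⊛ y = [0, 0, 3, -3]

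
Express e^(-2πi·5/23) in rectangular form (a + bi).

ω_23^5 = e^(-2πi·5/23)
= cos(-2π·5/23) + i·sin(-2π·5/23)
= cos(-10π/23) + i·sin(-10π/23)

ω_23^5 = cos(-10π/23) + i·sin(-10π/23) = 0.2035-0.9791i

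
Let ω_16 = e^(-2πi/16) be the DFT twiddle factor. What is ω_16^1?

ω_16^1 = e^(-2πi·1/16)
= cos(-2π·1/16) + i·sin(-2π·1/16)
= cos(-2π/16) + i·sin(-2π/16)

ω_16^1 = cos(-2π/16) + i·sin(-2π/16) = 0.9239-0.3827i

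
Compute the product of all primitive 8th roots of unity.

The primitive 8th roots of unity are ω_8^k for k coprime to 8: k ∈ {1, 3, 5, 7}
Their product equals the constant term of the cyclotomic polynomial Φ_8(x) up to sign.
For n ≥ 3, the product of all primitive nth roots of unity is 1. (For n=1 it is 1; for n=2 it is -1.)

1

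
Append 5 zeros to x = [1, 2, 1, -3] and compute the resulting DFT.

Original 4-point DFT: [1, -5i, 3, 5i]
Zero-padded 9-point DFT provides frequency interpolation.

DFT_9([x, 0, ...]) = [1, 4.2057+0.3277i, 1.9076-4.9097i, -3.5000-0.8660i, 1.3867+2.5568i, 1.3867-2.5568i, -3.5000+0.8660i, 1.9076+4.9097i, 4.2057-0.3277i]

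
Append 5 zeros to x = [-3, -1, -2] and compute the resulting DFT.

Original 3-point DFT: [-6, -1.5000-0.8660i, -1.5000+0.8660i]
Zero-padded 8-point DFT provides frequency interpolation.

DFT_8([x, 0, ...]) = [-6, -3.7071+2.7071i, -1+1i, -2.2929-1.2929i, -4, -2.2929+1.2929i, -1-1i, -3.7071-2.7071i]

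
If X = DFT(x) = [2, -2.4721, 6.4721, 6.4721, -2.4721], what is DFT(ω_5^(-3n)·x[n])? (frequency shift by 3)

Modulation property: DFT(ω_5^(-3n)·x[n]) = X[(k-3) mod 5], so circularly shift X by 3 positions.

X[k-3] = [6.4721, 6.4721, -2.4721, 2, -2.4721]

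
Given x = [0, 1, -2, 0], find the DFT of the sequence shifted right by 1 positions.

Time shift by 1: X_shifted[k] = ω_4^(1k) · X[k]
Shifted x = [0, 0, 1, -2]

DFT(x[n-1]) = [-1, -1-2i, 3, -1+2i]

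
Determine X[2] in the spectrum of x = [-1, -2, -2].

X[2] = Σ(n=0 to 2) x[n] · ω_3^(2n) where ω_3 = e^(-2πi/3)
= (-1)·ω_3^0 + (-2)·ω_3^2 + (-2)·ω_3^4

X[2] = 1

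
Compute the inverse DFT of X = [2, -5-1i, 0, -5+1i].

x[n] = (1/4) Σ(k=0 to 3) X[k] · e^(2πikn/4)

Computing each x[n]:
x[0] = -2
x[1] = 1
x[2] = 3
x[3] = 0

x = [-2, 1, 3, 0]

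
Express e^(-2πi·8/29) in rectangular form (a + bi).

ω_29^8 = e^(-2πi·8/29)
= cos(-2π·8/29) + i·sin(-2π·8/29)
= cos(-16π/29) + i·sin(-16π/29)

ω_29^8 = cos(-16π/29) + i·sin(-16π/29) = -0.1618-0.9868i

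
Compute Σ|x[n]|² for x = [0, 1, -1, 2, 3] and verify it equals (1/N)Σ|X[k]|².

Time domain:
Σ|x[n]|² = |0|² + |1|² + |-1|² + |2|² + |3|² = 15.0000

Frequency domain:
(1/5)Σ|X[k]|² = (1/5)(|5|² + |0.4271+3.6655i|² + |-2.9271-1.6776i|² + |-2.9271+1.6776i|² + |0.4271-3.6655i|²) = (1/5)·75.0000 = 15.0000

Both sides agree, confirming Parseval's theorem.

Σ|x[n]|² = (1/N)Σ|X[k]|² = 15.0000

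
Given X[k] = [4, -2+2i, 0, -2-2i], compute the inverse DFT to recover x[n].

x[n] = (1/4) Σ(k=0 to 3) X[k] · e^(2πikn/4)

Computing each x[n]:
x[0] = 0
x[1] = 0
x[2] = 2
x[3] = 2

x = [0, 0, 2, 2]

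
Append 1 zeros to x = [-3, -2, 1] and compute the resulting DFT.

Original 3-point DFT: [-4, -2.5000+2.5981i, -2.5000-2.5981i]
Zero-padded 4-point DFT provides frequency interpolation.

DFT_4([x, 0, ...]) = [-4, -4+2i, 0, -4-2i]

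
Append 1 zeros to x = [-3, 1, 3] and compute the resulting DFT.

Original 3-point DFT: [1, -5.0000+1.7321i, -5.0000-1.7321i]
Zero-padded 4-point DFT provides frequency interpolation.

DFT_4([x, 0, ...]) = [1, -6-1i, -1, -6+1i]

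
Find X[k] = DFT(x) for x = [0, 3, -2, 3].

X[k] = Σ(n=0 to 3) x[n] · ω_4^(nk)
where ω_4 = e^(-2πi/4)

Computing each X[k]:
X[0] = 4
X[1] = 2
X[2] = -8
X[3] = 2

X = [4, 2, -8, 2]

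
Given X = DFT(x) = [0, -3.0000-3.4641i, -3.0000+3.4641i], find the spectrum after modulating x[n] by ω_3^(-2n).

Modulation property: DFT(ω_3^(-2n)·x[n]) = X[(k-2) mod 3], so circularly shift X by 2 positions.

X[k-2] = [-3.0000-3.4641i, -3.0000+3.4641i, 0]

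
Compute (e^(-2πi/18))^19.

Since ω_18^18 = 1, powers reduce modulo 18.
19 mod 18 = 1
So ω_18^19 = ω_18^1 = e^(-2πi·1/18)

ω_18^19 = ω_18^1 = 0.9397-0.3420i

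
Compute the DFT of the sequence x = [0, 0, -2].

X[k] = Σ(n=0 to 2) x[n] · ω_3^(nk)
where ω_3 = e^(-2πi/3)

Computing each X[k]:
X[0] = -2
X[1] = 1.0000-1.7321i
X[2] = 1.0000+1.7321i

X = [-2, 1.0000-1.7321i, 1.0000+1.7321i]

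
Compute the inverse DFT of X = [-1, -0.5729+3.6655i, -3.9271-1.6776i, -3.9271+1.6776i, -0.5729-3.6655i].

x[n] = (1/5) Σ(k=0 to 4) X[k] · e^(2πikn/5)

Computing each x[n]:
x[0] = -2
x[1] = 0
x[2] = -2
x[3] = 1
x[4] = 2

x = [-2, 0, -2, 1, 2]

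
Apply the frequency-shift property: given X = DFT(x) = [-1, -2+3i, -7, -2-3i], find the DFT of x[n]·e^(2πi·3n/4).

Modulation property: DFT(ω_4^(-3n)·x[n]) = X[(k-3) mod 4], so circularly shift X by 3 positions.

X[k-3] = [-2+3i, -7, -2-3i, -1]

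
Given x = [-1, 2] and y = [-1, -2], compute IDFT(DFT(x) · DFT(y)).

(x ⊛ y)[n] = Σ(m=0 to 1) x[m] · y[(n-m) mod 2]

Computing each output sample:
(x ⊛ y)[0] = -3
(x ⊛ y)[1] = 0

x ⊛ y = [-3, 0]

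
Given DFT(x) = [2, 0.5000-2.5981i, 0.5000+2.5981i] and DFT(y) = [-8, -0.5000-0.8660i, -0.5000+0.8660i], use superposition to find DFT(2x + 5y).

By linearity: DFT(2x + 5y) = 2·DFT(x) + 5·DFT(y)
= 2·[2, 0.5000-2.5981i, 0.5000+2.5981i] + 5·[-8, -0.5000-0.8660i, -0.5000+0.8660i]

Computing element-wise:
Z[0] = 2·(2) + 5·(-8) = -36
Z[1] = 2·(0.5000-2.5981i) + 5·(-0.5000-0.8660i) = -1.5000-9.5262i
Z[2] = 2·(0.5000+2.5981i) + 5·(-0.5000+0.8660i) = -1.5000+9.5262i

DFT(2x + 5y) = 2·X + 5·Y = [-36, -1.5000-9.5262i, -1.5000+9.5262i]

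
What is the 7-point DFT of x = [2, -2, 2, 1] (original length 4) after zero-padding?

Original 4-point DFT: [3, 3i, 5, -3i]
Zero-padded 7-point DFT provides frequency interpolation.

DFT_7([x, 0, ...]) = [3, -0.5930-0.8201i, 1.2666+3.5995i, 4.8264+1.4565i, 4.8264-1.4565i, 1.2666-3.5995i, -0.5930+0.8201i]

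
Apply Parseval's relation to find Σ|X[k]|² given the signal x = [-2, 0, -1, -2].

Parseval: Σ|x[n]|² = (1/N)Σ|X[k]|², so Σ|X[k]|² = N·Σ|x[n]|² = 4·9.0000

Σ|X[k]|² = N·Σ|x[n]|² = 4·9.0000 = 36.0000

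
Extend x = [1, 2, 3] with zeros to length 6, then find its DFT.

Original 3-point DFT: [6, -1.5000+0.8660i, -1.5000-0.8660i]
Zero-padded 6-point DFT provides frequency interpolation.

DFT_6([x, 0, ...]) = [6, 0.5000-4.3301i, -1.5000+0.8660i, 2, -1.5000-0.8660i, 0.5000+4.3301i]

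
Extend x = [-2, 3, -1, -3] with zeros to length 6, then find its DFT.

Original 4-point DFT: [-3, -1-6i, -3, -1+6i]
Zero-padded 6-point DFT provides frequency interpolation.

DFT_6([x, 0, ...]) = [-3, 3.0000-1.7321i, -6.0000-3.4641i, -3, -6.0000+3.4641i, 3.0000+1.7321i]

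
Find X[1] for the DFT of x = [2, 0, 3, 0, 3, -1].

X[1] = Σ(n=0 to 5) x[n] · ω_6^(1n) where ω_6 = e^(-2πi/6)
= (2)·ω_6^0 + (0)·ω_6^1 + (3)·ω_6^2 + (0)·ω_6^3 + (3)·ω_6^4 + (-1)·ω_6^5

X[1] = -1.5000-0.8660i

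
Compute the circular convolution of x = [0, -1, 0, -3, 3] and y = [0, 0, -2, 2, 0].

(x ⊛ y)[n] = Σ(m=0 to 4) x[m] · y[(n-m) mod 5]

Computing each output sample:
(x ⊛ y)[0] = 6
(x ⊛ y)[1] = -12
(x ⊛ y)[2] = 6
(x ⊛ y)[3] = 2
(x ⊛ y)[4] = -2

x ⊛ y = [6, -12, 6, 2, -2]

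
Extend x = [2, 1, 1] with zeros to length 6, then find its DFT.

Original 3-point DFT: [4, 1, 1]
Zero-padded 6-point DFT provides frequency interpolation.

DFT_6([x, 0, ...]) = [4, 2.0000-1.7321i, 1, 2, 1, 2.0000+1.7321i]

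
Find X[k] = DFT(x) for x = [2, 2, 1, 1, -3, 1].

X[k] = Σ(n=0 to 5) x[n] · ω_6^(nk)
where ω_6 = e^(-2πi/6)

Computing each X[k]:
X[0] = 4
X[1] = 3.5000-4.3301i
X[2] = 2.5000+2.5981i
X[3] = -4
X[4] = 2.5000-2.5981i
X[5] = 3.5000+4.3301i

X = [4, 3.5000-4.3301i, 2.5000+2.5981i, -4, 2.5000-2.5981i, 3.5000+4.3301i]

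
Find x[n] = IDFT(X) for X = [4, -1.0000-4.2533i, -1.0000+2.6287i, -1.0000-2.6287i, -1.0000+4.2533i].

x[n] = (1/5) Σ(k=0 to 4) X[k] · e^(2πikn/5)

Computing each x[n]:
x[0] = 0
x[1] = 2
x[2] = 3
x[3] = -1
x[4] = 0

x = [0, 2, 3, -1, 0]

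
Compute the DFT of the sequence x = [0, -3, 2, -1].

X[k] = Σ(n=0 to 3) x[n] · ω_4^(nk)
where ω_4 = e^(-2πi/4)

Computing each X[k]:
X[0] = -2
X[1] = -2+2i
X[2] = 6
X[3] = -2-2i

X = [-2, -2+2i, 6, -2-2i]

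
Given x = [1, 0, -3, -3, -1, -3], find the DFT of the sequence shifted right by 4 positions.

Time shift by 4: X_shifted[k] = ω_6^(4k) · X[k]
Shifted x = [-3, -3, -1, -3, 1, 0]

DFT(x[n-4]) = [-9, -1.5000+4.3301i, -4.5000+0.8660i, 3, -4.5000-0.8660i, -1.5000-4.3301i]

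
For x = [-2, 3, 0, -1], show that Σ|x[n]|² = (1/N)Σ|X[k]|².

Time domain:
Σ|x[n]|² = |-2|² + |3|² + |0|² + |-1|² = 14.0000

Frequency domain:
(1/4)Σ|X[k]|² = (1/4)(|0|² + |-2-4i|² + |-4|² + |-2+4i|²) = (1/4)·56.0000 = 14.0000

Both sides agree, confirming Parseval's theorem.

Σ|x[n]|² = (1/N)Σ|X[k]|² = 14.0000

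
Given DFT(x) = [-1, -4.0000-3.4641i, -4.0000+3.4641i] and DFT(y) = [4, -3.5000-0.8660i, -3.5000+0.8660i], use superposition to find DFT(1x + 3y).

By linearity: DFT(1x + 3y) = 1·DFT(x) + 3·DFT(y)
= 1·[-1, -4.0000-3.4641i, -4.0000+3.4641i] + 3·[4, -3.5000-0.8660i, -3.5000+0.8660i]

Computing element-wise:
Z[0] = 1·(-1) + 3·(4) = 11
Z[1] = 1·(-4.0000-3.4641i) + 3·(-3.5000-0.8660i) = -14.5000-6.0621i
Z[2] = 1·(-4.0000+3.4641i) + 3·(-3.5000+0.8660i) = -14.5000+6.0621i

DFT(1x + 3y) = 1·X + 3·Y = [11, -14.5000-6.0621i, -14.5000+6.0621i]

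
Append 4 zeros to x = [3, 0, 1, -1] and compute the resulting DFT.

Original 4-point DFT: [3, 2-1i, 5, 2+1i]
Zero-padded 8-point DFT provides frequency interpolation.

DFT_8([x, 0, ...]) = [3, 3.7071-0.2929i, 2-1i, 2.2929+1.7071i, 5, 2.2929-1.7071i, 2+1i, 3.7071+0.2929i]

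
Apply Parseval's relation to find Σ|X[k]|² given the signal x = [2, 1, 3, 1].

Parseval: Σ|x[n]|² = (1/N)Σ|X[k]|², so Σ|X[k]|² = N·Σ|x[n]|² = 4·15.0000

Σ|X[k]|² = N·Σ|x[n]|² = 4·15.0000 = 60.0000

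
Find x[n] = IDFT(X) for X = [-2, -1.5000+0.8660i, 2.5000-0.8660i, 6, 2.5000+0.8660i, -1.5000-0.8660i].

x[n] = (1/6) Σ(k=0 to 5) X[k] · e^(2πikn/6)

Computing each x[n]:
x[0] = 1
x[1] = -2
x[2] = 0
x[3] = 0
x[4] = 1
x[5] = -2

x = [1, -2, 0, 0, 1, -2]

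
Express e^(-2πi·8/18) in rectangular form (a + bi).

ω_18^8 = e^(-2πi·8/18)
= cos(-2π·8/18) + i·sin(-2π·8/18)
= cos(-16π/18) + i·sin(-16π/18)

ω_18^8 = cos(-16π/18) + i·sin(-16π/18) = -0.9397-0.3420i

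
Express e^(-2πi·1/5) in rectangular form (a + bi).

ω_5^1 = e^(-2πi·1/5)
= cos(-2π·1/5) + i·sin(-2π·1/5)
= cos(-2π/5) + i·sin(-2π/5)

ω_5^1 = cos(-2π/5) + i·sin(-2π/5) = 0.3090-0.9511i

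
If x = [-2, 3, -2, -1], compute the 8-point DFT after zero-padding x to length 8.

Original 4-point DFT: [-2, -4i, -6, 4i]
Zero-padded 8-point DFT provides frequency interpolation.

DFT_8([x, 0, ...]) = [-2, 0.8284+0.5858i, -4i, -4.8284-3.4142i, -6, -4.8284+3.4142i, 4i, 0.8284-0.5858i]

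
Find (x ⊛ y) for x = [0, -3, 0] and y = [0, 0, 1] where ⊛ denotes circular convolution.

(x ⊛ y)[n] = Σ(m=0 to 2) x[m] · y[(n-m) mod 3]

Computing each output sample:
(x ⊛ y)[0] = -3
(x ⊛ y)[1] = 0
(x ⊛ y)[2] = 0

x ⊛ y = [-3, 0, 0]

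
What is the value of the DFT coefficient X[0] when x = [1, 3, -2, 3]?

X[0] = Σ(n=0 to 3) x[n] · ω_4^0 = Σ x[n]
= (1) + (3) + (-2) + (3)

X[0] = 5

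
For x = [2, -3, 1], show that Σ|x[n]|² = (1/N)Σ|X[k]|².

Time domain:
Σ|x[n]|² = |2|² + |-3|² + |1|² = 14.0000

Frequency domain:
(1/3)Σ|X[k]|² = (1/3)(|0|² + |3.0000+3.4641i|² + |3.0000-3.4641i|²) = (1/3)·42.0000 = 14.0000

Both sides agree, confirming Parseval's theorem.

Σ|x[n]|² = (1/N)Σ|X[k]|² = 14.0000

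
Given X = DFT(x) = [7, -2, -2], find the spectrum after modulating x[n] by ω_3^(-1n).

Modulation property: DFT(ω_3^(-1n)·x[n]) = X[(k-1) mod 3], so circularly shift X by 1 positions.

X[k-1] = [-2, 7, -2]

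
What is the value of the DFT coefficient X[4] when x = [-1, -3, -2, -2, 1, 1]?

X[4] = Σ(n=0 to 5) x[n] · ω_6^(4n) where ω_6 = e^(-2πi/6)
= (-1)·ω_6^0 + (-3)·ω_6^4 + (-2)·ω_6^8 + (-2)·ω_6^12 + (1)·ω_6^16 + (1)·ω_6^20

X[4] = -1.5000-0.8660i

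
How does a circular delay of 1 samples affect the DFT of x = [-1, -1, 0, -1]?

Time shift by 1: X_shifted[k] = ω_4^(1k) · X[k]
Shifted x = [-1, -1, -1, 0]

DFT(x[n-1]) = [-3, 1i, -1, -1i]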